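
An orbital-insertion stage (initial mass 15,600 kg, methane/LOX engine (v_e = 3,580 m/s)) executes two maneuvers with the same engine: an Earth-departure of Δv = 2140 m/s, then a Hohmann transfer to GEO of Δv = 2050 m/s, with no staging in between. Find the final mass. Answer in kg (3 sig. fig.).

After the first burn: m = 15600 × exp(−2140/3580.0) = 15600 × 0.55004 = 8,580.62 kg.
After the second burn: m = 8,580.62 × exp(−2050/3580.0) = 8,580.62 × 0.56404 = 4,839.81 kg.

final mass ≈ 4840 kg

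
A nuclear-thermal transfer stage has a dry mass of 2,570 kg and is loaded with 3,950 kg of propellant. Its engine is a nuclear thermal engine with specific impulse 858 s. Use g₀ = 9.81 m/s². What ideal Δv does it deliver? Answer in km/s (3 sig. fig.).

Δv ≈ 7.84 km/s

v_e = Isp · g₀ = 858 × 9.81 = 8417.0 m/s.
m₀ = m_dry + m_prop = 2,570 + 3,950 = 6,520 kg.
Rocket equation: Δv = v_e · ln(m₀/m_f) = 8417.0 × ln(2.537) = 8417.0 × 0.9310 ≈ 7835.9 m/s.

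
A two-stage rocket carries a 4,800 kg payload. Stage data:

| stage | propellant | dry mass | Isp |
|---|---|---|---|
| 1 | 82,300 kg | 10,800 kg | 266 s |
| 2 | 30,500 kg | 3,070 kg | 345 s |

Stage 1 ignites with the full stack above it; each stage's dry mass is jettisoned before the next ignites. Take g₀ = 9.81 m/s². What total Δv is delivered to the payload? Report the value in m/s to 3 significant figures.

Ignition mass of stage 1 = 82,300+10,800 + 30,500+3,070 + 4,800 = 131,470 kg.
Stage 1: m₀ = 131,470 kg, m_f = 131,470 − 82,300 = 49,170 kg; Δv = 266×9.81×ln(2.674) = 2609.5×0.9835 ≈ 2566 m/s.
Stage 2: m₀ = 38,370 kg, m_f = 38,370 − 30,500 = 7,870 kg; Δv = 345×9.81×ln(4.875) = 3384.5×1.5842 ≈ 5362 m/s.
Total Δv = 2566 + 5362 = 7928 m/s.

Δv ≈ 7930 m/s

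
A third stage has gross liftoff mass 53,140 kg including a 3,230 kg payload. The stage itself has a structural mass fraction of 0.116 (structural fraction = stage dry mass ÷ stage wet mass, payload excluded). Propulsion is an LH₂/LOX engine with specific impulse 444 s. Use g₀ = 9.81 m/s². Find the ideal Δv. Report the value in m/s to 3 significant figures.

Δv ≈ 7720 m/s

Stage wet mass = m₀ − payload = 53,140 − 3,230 = 49,910 kg.
Stage dry mass = ε × stage wet mass = 0.116 × 49,910 = 5,789.56 kg.
Burnout mass m_f = stage dry + payload = 5,789.56 + 3,230 = 9,019.56 kg.
v_e = Isp · g₀ = 444 × 9.81 = 4355.6 m/s.
Rocket equation: Δv = v_e · ln(53,140/9,019.56) = 4355.6 × ln(5.892) = 4355.6 × 1.7735 ≈ 7725 m/s.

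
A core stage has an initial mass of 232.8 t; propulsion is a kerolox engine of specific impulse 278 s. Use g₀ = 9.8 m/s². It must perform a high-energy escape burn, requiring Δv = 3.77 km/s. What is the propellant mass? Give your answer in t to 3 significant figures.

v_e = Isp · g₀ = 278 × 9.8 = 2724.4 m/s.
By the Tsiolkovsky rocket equation, m₀/m_f = exp(Δv / v_e) = exp(3770 / 2724.4) = exp(1.3838) = 3.9900.
m_f = 232.8 / 3.9900 = 58.3459 t, so propellant = m₀ − m_f = 232.8 − 58.3459 = 174.4541 t.

propellant mass ≈ 174 t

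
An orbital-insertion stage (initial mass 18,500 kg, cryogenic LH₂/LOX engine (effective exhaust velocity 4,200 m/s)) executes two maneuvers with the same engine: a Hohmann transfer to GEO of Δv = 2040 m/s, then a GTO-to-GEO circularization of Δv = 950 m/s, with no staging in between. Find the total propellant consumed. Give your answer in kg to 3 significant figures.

After the first burn: m = 18500 × exp(−2040/4200.0) = 18500 × 0.61526 = 11,382.3 kg.
After the second burn: m = 11,382.3 × exp(−950/4200.0) = 11,382.3 × 0.79757 = 9,078.18 kg.
Total propellant = m₀ − m_final = 18500 − 9,078.18 = 9,421.82 kg.

total propellant consumed ≈ 9420 kg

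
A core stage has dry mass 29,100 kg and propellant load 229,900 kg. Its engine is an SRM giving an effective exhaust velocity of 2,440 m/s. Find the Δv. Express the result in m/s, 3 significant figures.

Δv ≈ 5330 m/s

m₀ = m_dry + m_prop = 29,100 + 229,900 = 259,000 kg.
Rocket equation: Δv = v_e · ln(m₀/m_f) = 2440.0 × ln(8.9) = 2440.0 × 2.1861 ≈ 5334.1 m/s.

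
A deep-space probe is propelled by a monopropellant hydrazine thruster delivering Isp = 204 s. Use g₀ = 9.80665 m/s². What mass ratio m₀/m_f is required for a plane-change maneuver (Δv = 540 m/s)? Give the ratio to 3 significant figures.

mass ratio ≈ 1.31

v_e = Isp · g₀ = 204 × 9.80665 = 2000.6 m/s.
By the Tsiolkovsky rocket equation, m₀/m_f = exp(Δv / v_e) = exp(540 / 2000.6) = exp(0.2699) = 1.3099.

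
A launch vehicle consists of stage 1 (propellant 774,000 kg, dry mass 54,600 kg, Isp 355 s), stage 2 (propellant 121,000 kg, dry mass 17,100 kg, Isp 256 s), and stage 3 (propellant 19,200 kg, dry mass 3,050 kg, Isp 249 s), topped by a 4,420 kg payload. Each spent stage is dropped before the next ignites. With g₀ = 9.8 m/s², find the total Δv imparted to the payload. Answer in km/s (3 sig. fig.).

Δv ≈ 11.7 km/s

Ignition mass of stage 1 = 774,000+54,600 + 121,000+17,100 + 19,200+3,050 + 4,420 = 993,370 kg.
Stage 1: m₀ = 993,370 kg, m_f = 993,370 − 774,000 = 219,370 kg; Δv = 355×9.8×ln(4.528) = 3479.0×1.5103 ≈ 5254 m/s.
Stage 2: m₀ = 164,770 kg, m_f = 164,770 − 121,000 = 43,770 kg; Δv = 256×9.8×ln(3.764) = 2508.8×1.3256 ≈ 3326 m/s.
Stage 3: m₀ = 26,670 kg, m_f = 26,670 − 19,200 = 7,470 kg; Δv = 249×9.8×ln(3.57) = 2440.2×1.2726 ≈ 3106 m/s.
Total Δv = 5254 + 3326 + 3106 = 11686 m/s.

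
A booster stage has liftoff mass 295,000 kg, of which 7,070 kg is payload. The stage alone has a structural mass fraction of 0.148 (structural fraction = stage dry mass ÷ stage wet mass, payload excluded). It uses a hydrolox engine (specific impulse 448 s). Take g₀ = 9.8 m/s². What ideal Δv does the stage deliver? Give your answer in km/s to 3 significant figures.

Δv ≈ 7.82 km/s

Stage wet mass = m₀ − payload = 295,000 − 7,070 = 287,930 kg.
Stage dry mass = ε × stage wet mass = 0.148 × 287,930 = 42,613.6 kg.
Burnout mass m_f = stage dry + payload = 42,613.6 + 7,070 = 49,683.6 kg.
v_e = Isp · g₀ = 448 × 9.8 = 4390.4 m/s.
Δv = v_e · ln(295,000/49,683.6) = 4390.4 × ln(5.938) = 4390.4 × 1.7813 ≈ 7821 m/s.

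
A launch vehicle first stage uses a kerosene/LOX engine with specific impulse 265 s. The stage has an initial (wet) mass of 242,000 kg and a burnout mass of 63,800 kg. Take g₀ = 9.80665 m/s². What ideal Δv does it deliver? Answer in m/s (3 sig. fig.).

v_e = Isp · g₀ = 265 × 9.80665 = 2598.8 m/s.
Using Δv = v_e ln(m₀/m_f): Δv = v_e · ln(m₀/m_f) = 2598.8 × ln(3.793) = 2598.8 × 1.3332 ≈ 3464.6 m/s.

Δv ≈ 3460 m/s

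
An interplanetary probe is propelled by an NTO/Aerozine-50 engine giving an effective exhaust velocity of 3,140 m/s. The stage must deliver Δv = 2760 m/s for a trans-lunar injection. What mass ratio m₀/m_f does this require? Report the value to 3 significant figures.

mass ratio ≈ 2.41

Using Δv = v_e ln(m₀/m_f): m₀/m_f = exp(Δv / v_e) = exp(2760 / 3140.0) = exp(0.8790) = 2.4084.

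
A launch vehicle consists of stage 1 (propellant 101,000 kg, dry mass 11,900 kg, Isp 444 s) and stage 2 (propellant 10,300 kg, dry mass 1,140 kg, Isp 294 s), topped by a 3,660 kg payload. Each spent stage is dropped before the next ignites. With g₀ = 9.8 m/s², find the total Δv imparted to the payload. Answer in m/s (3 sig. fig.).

Ignition mass of stage 1 = 101,000+11,900 + 10,300+1,140 + 3,660 = 128,000 kg.
Stage 1: m₀ = 128,000 kg, m_f = 128,000 − 101,000 = 27,000 kg; Δv = 444×9.8×ln(4.741) = 4351.2×1.5562 ≈ 6771 m/s.
Stage 2: m₀ = 15,100 kg, m_f = 15,100 − 10,300 = 4,800 kg; Δv = 294×9.8×ln(3.146) = 2881.2×1.1461 ≈ 3302 m/s.
Total Δv = 6771 + 3302 = 10073 m/s.

Δv ≈ 10100 m/s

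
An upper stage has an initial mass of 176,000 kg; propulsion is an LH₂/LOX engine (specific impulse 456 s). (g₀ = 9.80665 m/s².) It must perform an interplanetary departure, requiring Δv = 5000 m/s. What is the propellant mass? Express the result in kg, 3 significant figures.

propellant mass ≈ 118000 kg

v_e = Isp · g₀ = 456 × 9.80665 = 4471.8 m/s.
m₀/m_f = exp(Δv / v_e) = exp(5000 / 4471.8) = exp(1.1181) = 3.0591.
m_f = 176,000 / 3.0591 = 57,533.3 kg, so propellant = m₀ − m_f = 176,000 − 57,533.3 = 118,466.7 kg.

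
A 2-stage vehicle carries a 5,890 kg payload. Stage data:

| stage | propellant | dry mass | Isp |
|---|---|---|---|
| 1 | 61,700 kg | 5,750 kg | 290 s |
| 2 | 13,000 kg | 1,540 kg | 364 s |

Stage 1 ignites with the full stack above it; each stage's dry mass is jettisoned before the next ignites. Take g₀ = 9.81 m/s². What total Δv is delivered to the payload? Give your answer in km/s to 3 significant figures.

Ignition mass of stage 1 = 61,700+5,750 + 13,000+1,540 + 5,890 = 87,880 kg.
Stage 1: m₀ = 87,880 kg, m_f = 87,880 − 61,700 = 26,180 kg; Δv = 290×9.81×ln(3.357) = 2844.9×1.2110 ≈ 3445 m/s.
Stage 2: m₀ = 20,430 kg, m_f = 20,430 − 13,000 = 7,430 kg; Δv = 364×9.81×ln(2.75) = 3570.8×1.0115 ≈ 3612 m/s.
Total Δv = 3445 + 3612 = 7057 m/s.

Δv ≈ 7.06 km/s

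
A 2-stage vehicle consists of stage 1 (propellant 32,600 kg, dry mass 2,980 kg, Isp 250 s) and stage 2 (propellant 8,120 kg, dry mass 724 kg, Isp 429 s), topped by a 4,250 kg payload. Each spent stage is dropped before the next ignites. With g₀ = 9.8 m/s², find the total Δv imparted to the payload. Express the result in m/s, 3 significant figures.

Δv ≈ 6780 m/s

Ignition mass of stage 1 = 32,600+2,980 + 8,120+724 + 4,250 = 48,674 kg.
Stage 1: m₀ = 48,674 kg, m_f = 48,674 − 32,600 = 16,074 kg; Δv = 250×9.8×ln(3.028) = 2450.0×1.1079 ≈ 2714 m/s.
Stage 2: m₀ = 13,094 kg, m_f = 13,094 − 8,120 = 4,974 kg; Δv = 429×9.8×ln(2.632) = 4204.2×0.9679 ≈ 4069 m/s.
Total Δv = 2714 + 4069 = 6783 m/s.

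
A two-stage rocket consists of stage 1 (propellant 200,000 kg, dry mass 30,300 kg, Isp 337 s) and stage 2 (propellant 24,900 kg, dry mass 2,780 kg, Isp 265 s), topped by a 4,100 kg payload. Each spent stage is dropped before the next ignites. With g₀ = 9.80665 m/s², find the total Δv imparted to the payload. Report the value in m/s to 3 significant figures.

Δv ≈ 8740 m/s

Ignition mass of stage 1 = 200,000+30,300 + 24,900+2,780 + 4,100 = 262,080 kg.
Stage 1: m₀ = 262,080 kg, m_f = 262,080 − 200,000 = 62,080 kg; Δv = 337×9.80665×ln(4.222) = 3304.8×1.4402 ≈ 4760 m/s.
Stage 2: m₀ = 31,780 kg, m_f = 31,780 − 24,900 = 6,880 kg; Δv = 265×9.80665×ln(4.619) = 2598.8×1.5302 ≈ 3977 m/s.
Total Δv = 4760 + 3977 = 8737 m/s.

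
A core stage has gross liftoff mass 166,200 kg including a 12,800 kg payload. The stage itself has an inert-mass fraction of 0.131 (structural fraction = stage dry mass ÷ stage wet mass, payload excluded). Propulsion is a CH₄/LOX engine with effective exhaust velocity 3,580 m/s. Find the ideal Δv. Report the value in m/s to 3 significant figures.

Δv ≈ 5800 m/s

Stage wet mass = m₀ − payload = 166,200 − 12,800 = 153,400 kg.
Stage dry mass = ε × stage wet mass = 0.131 × 153,400 = 20,095.4 kg.
Burnout mass m_f = stage dry + payload = 20,095.4 + 12,800 = 32,895.4 kg.
Δv = v_e · ln(166,200/32,895.4) = 3580.0 × ln(5.052) = 3580.0 × 1.6199 ≈ 5799 m/s.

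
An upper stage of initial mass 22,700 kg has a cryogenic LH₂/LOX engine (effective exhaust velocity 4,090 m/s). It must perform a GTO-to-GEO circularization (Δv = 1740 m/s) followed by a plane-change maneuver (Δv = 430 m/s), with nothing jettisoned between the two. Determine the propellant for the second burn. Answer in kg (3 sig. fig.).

After the first burn: m = 22700 × exp(−1740/4090.0) = 22700 × 0.65349 = 14,834.2 kg.
After the second burn: m = 14,834.2 × exp(−430/4090.0) = 14,834.2 × 0.90020 = 13,353.7 kg.
Second-burn propellant = 14,834.2 − 13,353.7 = 1,480.5 kg.

propellant for the second burn ≈ 1480 kg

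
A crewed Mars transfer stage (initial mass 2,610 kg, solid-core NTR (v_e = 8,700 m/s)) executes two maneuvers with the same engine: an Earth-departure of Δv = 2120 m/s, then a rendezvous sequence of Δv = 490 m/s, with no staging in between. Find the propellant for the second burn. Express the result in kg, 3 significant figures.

After the first burn: m = 2610 × exp(−2120/8700.0) = 2610 × 0.78374 = 2,045.56 kg.
After the second burn: m = 2,045.56 × exp(−490/8700.0) = 2,045.56 × 0.94523 = 1,933.52 kg.
Second-burn propellant = 2,045.56 − 1,933.52 = 112.04 kg.

propellant for the second burn ≈ 112 kg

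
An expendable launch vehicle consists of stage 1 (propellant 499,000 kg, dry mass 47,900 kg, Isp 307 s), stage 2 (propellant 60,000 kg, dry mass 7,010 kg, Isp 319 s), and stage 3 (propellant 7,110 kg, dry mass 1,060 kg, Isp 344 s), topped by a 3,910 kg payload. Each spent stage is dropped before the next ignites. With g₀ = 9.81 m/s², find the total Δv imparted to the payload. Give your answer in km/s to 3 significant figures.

Ignition mass of stage 1 = 499,000+47,900 + 60,000+7,010 + 7,110+1,060 + 3,910 = 625,990 kg.
Stage 1: m₀ = 625,990 kg, m_f = 625,990 − 499,000 = 126,990 kg; Δv = 307×9.81×ln(4.929) = 3011.7×1.5952 ≈ 4804 m/s.
Stage 2: m₀ = 79,090 kg, m_f = 79,090 − 60,000 = 19,090 kg; Δv = 319×9.81×ln(4.143) = 3129.4×1.4214 ≈ 4448 m/s.
Stage 3: m₀ = 12,080 kg, m_f = 12,080 − 7,110 = 4,970 kg; Δv = 344×9.81×ln(2.431) = 3374.6×0.8881 ≈ 2997 m/s.
Total Δv = 4804 + 4448 + 2997 = 12249 m/s.

Δv ≈ 12.2 km/s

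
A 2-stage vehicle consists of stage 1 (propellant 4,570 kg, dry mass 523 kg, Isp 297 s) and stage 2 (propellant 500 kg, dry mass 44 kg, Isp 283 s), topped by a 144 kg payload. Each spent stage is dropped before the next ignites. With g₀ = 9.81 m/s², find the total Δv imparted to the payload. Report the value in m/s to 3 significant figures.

Δv ≈ 8160 m/s

Ignition mass of stage 1 = 4,570+523 + 500+44 + 144 = 5,781 kg.
Stage 1: m₀ = 5,781 kg, m_f = 5,781 − 4,570 = 1,211 kg; Δv = 297×9.81×ln(4.774) = 2913.6×1.5631 ≈ 4554 m/s.
Stage 2: m₀ = 688 kg, m_f = 688 − 500 = 188 kg; Δv = 283×9.81×ln(3.66) = 2776.2×1.2973 ≈ 3602 m/s.
Total Δv = 4554 + 3602 = 8156 m/s.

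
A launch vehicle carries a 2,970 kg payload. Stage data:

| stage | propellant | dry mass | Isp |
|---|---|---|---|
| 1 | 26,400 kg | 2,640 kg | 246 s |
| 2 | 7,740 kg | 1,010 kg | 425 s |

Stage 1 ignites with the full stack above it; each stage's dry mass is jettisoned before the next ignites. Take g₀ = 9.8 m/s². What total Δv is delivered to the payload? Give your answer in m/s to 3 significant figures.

Δv ≈ 7010 m/s

Ignition mass of stage 1 = 26,400+2,640 + 7,740+1,010 + 2,970 = 40,760 kg.
Stage 1: m₀ = 40,760 kg, m_f = 40,760 − 26,400 = 14,360 kg; Δv = 246×9.8×ln(2.838) = 2410.8×1.0433 ≈ 2515 m/s.
Stage 2: m₀ = 11,720 kg, m_f = 11,720 − 7,740 = 3,980 kg; Δv = 425×9.8×ln(2.945) = 4165.0×1.0800 ≈ 4498 m/s.
Total Δv = 2515 + 4498 = 7013 m/s.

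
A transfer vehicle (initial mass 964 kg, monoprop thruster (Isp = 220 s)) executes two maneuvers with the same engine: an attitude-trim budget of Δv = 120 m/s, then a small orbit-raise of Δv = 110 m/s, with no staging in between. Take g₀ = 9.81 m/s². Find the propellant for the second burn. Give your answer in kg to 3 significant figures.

v_e = Isp · g₀ = 220 × 9.81 = 2158.2 m/s.
After the first burn: m = 964 × exp(−120/2158.2) = 964 × 0.94592 = 911.867 kg.
After the second burn: m = 911.867 × exp(−110/2158.2) = 911.867 × 0.95031 = 866.556 kg.
Second-burn propellant = 911.867 − 866.556 = 45.311 kg.

propellant for the second burn ≈ 45.3 kg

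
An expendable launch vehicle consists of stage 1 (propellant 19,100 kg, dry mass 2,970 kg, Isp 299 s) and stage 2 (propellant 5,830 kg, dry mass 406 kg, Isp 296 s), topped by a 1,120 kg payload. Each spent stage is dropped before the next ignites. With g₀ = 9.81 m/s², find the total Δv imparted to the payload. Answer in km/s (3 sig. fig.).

Ignition mass of stage 1 = 19,100+2,970 + 5,830+406 + 1,120 = 29,426 kg.
Stage 1: m₀ = 29,426 kg, m_f = 29,426 − 19,100 = 10,326 kg; Δv = 299×9.81×ln(2.85) = 2933.2×1.0472 ≈ 3072 m/s.
Stage 2: m₀ = 7,356 kg, m_f = 7,356 − 5,830 = 1,526 kg; Δv = 296×9.81×ln(4.82) = 2903.8×1.5729 ≈ 4567 m/s.
Total Δv = 3072 + 4567 = 7639 m/s.

Δv ≈ 7.64 km/s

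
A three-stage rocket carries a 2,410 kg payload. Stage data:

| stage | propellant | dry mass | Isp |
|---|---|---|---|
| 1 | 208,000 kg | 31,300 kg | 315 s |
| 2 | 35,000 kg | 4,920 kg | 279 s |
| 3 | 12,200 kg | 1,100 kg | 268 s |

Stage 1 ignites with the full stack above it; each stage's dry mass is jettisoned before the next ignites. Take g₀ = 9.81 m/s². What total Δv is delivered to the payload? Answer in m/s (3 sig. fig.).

Δv ≈ 10400 m/s

Ignition mass of stage 1 = 208,000+31,300 + 35,000+4,920 + 12,200+1,100 + 2,410 = 294,930 kg.
Stage 1: m₀ = 294,930 kg, m_f = 294,930 − 208,000 = 86,930 kg; Δv = 315×9.81×ln(3.393) = 3090.2×1.2216 ≈ 3775 m/s.
Stage 2: m₀ = 55,630 kg, m_f = 55,630 − 35,000 = 20,630 kg; Δv = 279×9.81×ln(2.697) = 2737.0×0.9920 ≈ 2715 m/s.
Stage 3: m₀ = 15,710 kg, m_f = 15,710 − 12,200 = 3,510 kg; Δv = 268×9.81×ln(4.476) = 2629.1×1.4987 ≈ 3940 m/s.
Total Δv = 3775 + 2715 + 3940 = 10430 m/s.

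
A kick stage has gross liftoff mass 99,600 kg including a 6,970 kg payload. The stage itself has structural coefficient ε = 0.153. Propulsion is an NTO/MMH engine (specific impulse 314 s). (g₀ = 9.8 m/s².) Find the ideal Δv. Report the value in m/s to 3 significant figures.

Δv ≈ 4770 m/s

Stage wet mass = m₀ − payload = 99,600 − 6,970 = 92,630 kg.
Stage dry mass = ε × stage wet mass = 0.153 × 92,630 = 14,172.4 kg.
Burnout mass m_f = stage dry + payload = 14,172.4 + 6,970 = 21,142.4 kg.
v_e = Isp · g₀ = 314 × 9.8 = 3077.2 m/s.
Δv = v_e · ln(99,600/21,142.4) = 3077.2 × ln(4.711) = 3077.2 × 1.5499 ≈ 4769 m/s.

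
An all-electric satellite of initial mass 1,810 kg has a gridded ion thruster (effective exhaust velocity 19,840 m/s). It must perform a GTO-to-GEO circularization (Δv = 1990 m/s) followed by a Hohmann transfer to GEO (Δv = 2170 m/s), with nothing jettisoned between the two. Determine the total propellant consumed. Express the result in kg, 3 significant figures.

After the first burn: m = 1810 × exp(−1990/19840.0) = 1810 × 0.90456 = 1,637.25 kg.
After the second burn: m = 1,637.25 × exp(−2170/19840.0) = 1,637.25 × 0.89639 = 1,467.61 kg.
Total propellant = m₀ − m_final = 1810 − 1,467.61 = 342.39 kg.

total propellant consumed ≈ 342 kg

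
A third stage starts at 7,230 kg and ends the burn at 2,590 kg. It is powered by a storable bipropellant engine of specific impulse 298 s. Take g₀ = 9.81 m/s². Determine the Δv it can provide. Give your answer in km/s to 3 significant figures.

v_e = Isp · g₀ = 298 × 9.81 = 2923.4 m/s.
Using Δv = v_e ln(m₀/m_f): Δv = v_e · ln(m₀/m_f) = 2923.4 × ln(2.792) = 2923.4 × 1.0266 ≈ 3001.1 m/s.

Δv ≈ 3.00 km/s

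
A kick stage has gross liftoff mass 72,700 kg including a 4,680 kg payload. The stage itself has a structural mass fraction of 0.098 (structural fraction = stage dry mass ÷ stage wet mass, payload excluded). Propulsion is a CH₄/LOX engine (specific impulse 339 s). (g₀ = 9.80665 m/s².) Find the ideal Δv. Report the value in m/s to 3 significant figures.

Δv ≈ 6180 m/s

Stage wet mass = m₀ − payload = 72,700 − 4,680 = 68,020 kg.
Stage dry mass = ε × stage wet mass = 0.098 × 68,020 = 6,665.96 kg.
Burnout mass m_f = stage dry + payload = 6,665.96 + 4,680 = 11,345.96 kg.
v_e = Isp · g₀ = 339 × 9.80665 = 3324.5 m/s.
Δv = v_e · ln(72,700/11,345.96) = 3324.5 × ln(6.408) = 3324.5 × 1.8575 ≈ 6175 m/s.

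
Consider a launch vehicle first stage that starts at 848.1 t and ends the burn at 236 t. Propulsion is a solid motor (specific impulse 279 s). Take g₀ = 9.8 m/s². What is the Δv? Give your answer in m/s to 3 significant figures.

v_e = Isp · g₀ = 279 × 9.8 = 2734.2 m/s.
Rocket equation: Δv = v_e · ln(m₀/m_f) = 2734.2 × ln(3.594) = 2734.2 × 1.2792 ≈ 3497.5 m/s.

Δv ≈ 3500 m/s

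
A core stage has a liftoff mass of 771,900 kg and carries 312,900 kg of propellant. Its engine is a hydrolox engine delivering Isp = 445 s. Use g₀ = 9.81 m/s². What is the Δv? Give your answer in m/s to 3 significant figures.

v_e = Isp · g₀ = 445 × 9.81 = 4365.4 m/s.
m_f = m₀ − m_prop = 771,900 − 312,900 = 459,000 kg.
Using Δv = v_e ln(m₀/m_f): Δv = v_e · ln(m₀/m_f) = 4365.4 × ln(1.682) = 4365.4 × 0.5198 ≈ 2269.2 m/s.

Δv ≈ 2270 m/s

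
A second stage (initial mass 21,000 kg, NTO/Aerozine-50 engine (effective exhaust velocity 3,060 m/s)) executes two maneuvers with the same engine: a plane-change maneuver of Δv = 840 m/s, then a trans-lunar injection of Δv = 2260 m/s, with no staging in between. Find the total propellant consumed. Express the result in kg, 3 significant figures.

After the first burn: m = 21000 × exp(−840/3060.0) = 21000 × 0.75994 = 15,958.7 kg.
After the second burn: m = 15,958.7 × exp(−2260/3060.0) = 15,958.7 × 0.47780 = 7,625.07 kg.
Total propellant = m₀ − m_final = 21000 − 7,625.07 = 13,374.93 kg.

total propellant consumed ≈ 13400 kg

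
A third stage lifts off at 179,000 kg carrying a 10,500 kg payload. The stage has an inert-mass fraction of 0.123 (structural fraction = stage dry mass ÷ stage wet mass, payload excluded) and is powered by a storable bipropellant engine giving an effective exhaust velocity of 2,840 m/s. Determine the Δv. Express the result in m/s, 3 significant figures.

Δv ≈ 4960 m/s

Stage wet mass = m₀ − payload = 179,000 − 10,500 = 168,500 kg.
Stage dry mass = ε × stage wet mass = 0.123 × 168,500 = 20,725.5 kg.
Burnout mass m_f = stage dry + payload = 20,725.5 + 10,500 = 31,225.5 kg.
Rocket equation: Δv = v_e · ln(179,000/31,225.5) = 2840.0 × ln(5.732) = 2840.0 × 1.7462 ≈ 4959 m/s.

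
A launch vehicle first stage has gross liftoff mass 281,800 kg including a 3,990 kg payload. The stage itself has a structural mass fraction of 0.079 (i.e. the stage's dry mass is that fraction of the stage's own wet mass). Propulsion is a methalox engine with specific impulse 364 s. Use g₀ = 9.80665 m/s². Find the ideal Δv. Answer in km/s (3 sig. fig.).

Δv ≈ 8.52 km/s

Stage wet mass = m₀ − payload = 281,800 − 3,990 = 277,810 kg.
Stage dry mass = ε × stage wet mass = 0.079 × 277,810 = 21,947 kg.
Burnout mass m_f = stage dry + payload = 21,947 + 3,990 = 25,937 kg.
v_e = Isp · g₀ = 364 × 9.80665 = 3569.6 m/s.
From the ideal rocket equation, Δv = v_e · ln(281,800/25,937) = 3569.6 × ln(10.86) = 3569.6 × 2.3855 ≈ 8515 m/s.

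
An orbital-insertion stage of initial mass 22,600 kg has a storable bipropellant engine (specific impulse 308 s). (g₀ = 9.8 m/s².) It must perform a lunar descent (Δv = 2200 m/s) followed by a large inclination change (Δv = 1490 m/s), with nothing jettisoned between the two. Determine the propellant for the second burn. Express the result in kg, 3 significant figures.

v_e = Isp · g₀ = 308 × 9.8 = 3018.4 m/s.
After the first burn: m = 22600 × exp(−2200/3018.4) = 22600 × 0.48246 = 10,903.6 kg.
After the second burn: m = 10,903.6 × exp(−1490/3018.4) = 10,903.6 × 0.61040 = 6,655.56 kg.
Second-burn propellant = 10,903.6 − 6,655.56 = 4,248.04 kg.

propellant for the second burn ≈ 4250 kg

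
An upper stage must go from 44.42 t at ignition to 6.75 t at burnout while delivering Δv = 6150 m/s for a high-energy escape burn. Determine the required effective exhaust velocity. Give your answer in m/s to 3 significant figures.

ln(m₀/m_f) = ln(44420/6750) = ln(6.581) = 1.8841.
By the Tsiolkovsky rocket equation, v_e = Δv / ln(m₀/m_f) = 6150 / 1.8841 = 3264.1 m/s.

v_e ≈ 3260 m/s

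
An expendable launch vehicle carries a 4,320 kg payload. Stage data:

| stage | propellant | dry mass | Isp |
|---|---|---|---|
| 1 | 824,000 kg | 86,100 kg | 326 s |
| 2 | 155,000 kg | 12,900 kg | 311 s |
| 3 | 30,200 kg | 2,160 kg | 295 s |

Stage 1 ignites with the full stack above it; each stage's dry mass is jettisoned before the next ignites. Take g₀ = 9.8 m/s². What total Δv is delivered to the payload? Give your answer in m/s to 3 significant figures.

Ignition mass of stage 1 = 824,000+86,100 + 155,000+12,900 + 30,200+2,160 + 4,320 = 1,114,680 kg.
Stage 1: m₀ = 1,114,680 kg, m_f = 1,114,680 − 824,000 = 290,680 kg; Δv = 326×9.8×ln(3.835) = 3194.8×1.3441 ≈ 4294 m/s.
Stage 2: m₀ = 204,580 kg, m_f = 204,580 − 155,000 = 49,580 kg; Δv = 311×9.8×ln(4.126) = 3047.8×1.4174 ≈ 4320 m/s.
Stage 3: m₀ = 36,680 kg, m_f = 36,680 − 30,200 = 6,480 kg; Δv = 295×9.8×ln(5.66) = 2891.0×1.7335 ≈ 5012 m/s.
Total Δv = 4294 + 4320 + 5012 = 13626 m/s.

Δv ≈ 13600 m/s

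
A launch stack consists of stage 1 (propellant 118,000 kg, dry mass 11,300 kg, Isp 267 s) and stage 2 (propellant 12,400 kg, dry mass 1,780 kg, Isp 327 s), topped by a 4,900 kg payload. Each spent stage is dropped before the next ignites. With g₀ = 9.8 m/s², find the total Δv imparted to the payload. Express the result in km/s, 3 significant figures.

Ignition mass of stage 1 = 118,000+11,300 + 12,400+1,780 + 4,900 = 148,380 kg.
Stage 1: m₀ = 148,380 kg, m_f = 148,380 − 118,000 = 30,380 kg; Δv = 267×9.8×ln(4.884) = 2616.6×1.5860 ≈ 4150 m/s.
Stage 2: m₀ = 19,080 kg, m_f = 19,080 − 12,400 = 6,680 kg; Δv = 327×9.8×ln(2.856) = 3204.6×1.0495 ≈ 3363 m/s.
Total Δv = 4150 + 3363 = 7513 m/s.

Δv ≈ 7.51 km/s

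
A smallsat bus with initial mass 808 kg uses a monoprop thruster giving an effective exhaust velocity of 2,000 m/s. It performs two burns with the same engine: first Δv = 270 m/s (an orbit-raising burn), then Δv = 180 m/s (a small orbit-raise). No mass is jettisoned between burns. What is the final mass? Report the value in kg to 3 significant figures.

final mass ≈ 645 kg

After the first burn: m = 808 × exp(−270/2000.0) = 808 × 0.87372 = 705.966 kg.
After the second burn: m = 705.966 × exp(−180/2000.0) = 705.966 × 0.91393 = 645.204 kg.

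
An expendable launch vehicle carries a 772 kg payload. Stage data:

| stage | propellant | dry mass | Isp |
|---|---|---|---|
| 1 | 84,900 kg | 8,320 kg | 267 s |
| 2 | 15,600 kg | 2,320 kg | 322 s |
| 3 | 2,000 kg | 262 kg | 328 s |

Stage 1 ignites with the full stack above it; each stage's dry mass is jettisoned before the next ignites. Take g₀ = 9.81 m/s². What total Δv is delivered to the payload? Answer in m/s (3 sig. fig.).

Δv ≈ 11300 m/s

Ignition mass of stage 1 = 84,900+8,320 + 15,600+2,320 + 2,000+262 + 772 = 114,174 kg.
Stage 1: m₀ = 114,174 kg, m_f = 114,174 − 84,900 = 29,274 kg; Δv = 267×9.81×ln(3.9) = 2619.3×1.3610 ≈ 3565 m/s.
Stage 2: m₀ = 20,954 kg, m_f = 20,954 − 15,600 = 5,354 kg; Δv = 322×9.81×ln(3.914) = 3158.8×1.3645 ≈ 4310 m/s.
Stage 3: m₀ = 3,034 kg, m_f = 3,034 − 2,000 = 1,034 kg; Δv = 328×9.81×ln(2.934) = 3217.7×1.0764 ≈ 3464 m/s.
Total Δv = 3565 + 4310 + 3464 = 11339 m/s.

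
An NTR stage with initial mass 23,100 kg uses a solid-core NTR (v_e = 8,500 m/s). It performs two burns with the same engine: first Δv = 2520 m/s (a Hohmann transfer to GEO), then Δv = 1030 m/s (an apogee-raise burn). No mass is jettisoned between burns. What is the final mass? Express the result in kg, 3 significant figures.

After the first burn: m = 23100 × exp(−2520/8500.0) = 23100 × 0.74344 = 17,173.5 kg.
After the second burn: m = 17,173.5 × exp(−1030/8500.0) = 17,173.5 × 0.88588 = 15,213.7 kg.

final mass ≈ 15200 kg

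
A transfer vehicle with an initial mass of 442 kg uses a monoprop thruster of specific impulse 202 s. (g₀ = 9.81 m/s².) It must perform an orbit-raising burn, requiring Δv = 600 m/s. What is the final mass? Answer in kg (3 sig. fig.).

final mass ≈ 327 kg

v_e = Isp · g₀ = 202 × 9.81 = 1981.6 m/s.
Rocket equation: m₀/m_f = exp(Δv / v_e) = exp(600 / 1981.6) = exp(0.3028) = 1.3536.
m_f = m₀ / 1.3536 = 442 / 1.3536 = 326.537 kg.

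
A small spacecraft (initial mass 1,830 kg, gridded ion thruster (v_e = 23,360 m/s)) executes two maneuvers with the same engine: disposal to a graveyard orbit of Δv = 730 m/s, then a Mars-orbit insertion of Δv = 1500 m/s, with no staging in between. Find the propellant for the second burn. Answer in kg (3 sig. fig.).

After the first burn: m = 1830 × exp(−730/23360.0) = 1830 × 0.96923 = 1,773.69 kg.
After the second burn: m = 1,773.69 × exp(−1500/23360.0) = 1,773.69 × 0.93781 = 1,663.38 kg.
Second-burn propellant = 1,773.69 − 1,663.38 = 110.31 kg.

propellant for the second burn ≈ 110 kg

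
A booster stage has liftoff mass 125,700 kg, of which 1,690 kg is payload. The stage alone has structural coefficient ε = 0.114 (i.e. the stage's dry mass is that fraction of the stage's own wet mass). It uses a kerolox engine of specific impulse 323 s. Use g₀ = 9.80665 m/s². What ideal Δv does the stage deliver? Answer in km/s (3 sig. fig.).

Δv ≈ 6.56 km/s

Stage wet mass = m₀ − payload = 125,700 − 1,690 = 124,010 kg.
Stage dry mass = ε × stage wet mass = 0.114 × 124,010 = 14,137.1 kg.
Burnout mass m_f = stage dry + payload = 14,137.1 + 1,690 = 15,827.1 kg.
v_e = Isp · g₀ = 323 × 9.80665 = 3167.5 m/s.
Δv = v_e · ln(125,700/15,827.1) = 3167.5 × ln(7.942) = 3167.5 × 2.0722 ≈ 6564 m/s.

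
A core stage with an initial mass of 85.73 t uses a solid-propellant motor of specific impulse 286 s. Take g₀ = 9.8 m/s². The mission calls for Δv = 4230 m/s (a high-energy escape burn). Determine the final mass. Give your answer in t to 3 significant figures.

final mass ≈ 19.0 t

v_e = Isp · g₀ = 286 × 9.8 = 2802.8 m/s.
m₀/m_f = exp(Δv / v_e) = exp(4230 / 2802.8) = exp(1.5092) = 4.5231.
m_f = m₀ / 4.5231 = 85.73 / 4.5231 = 18.9538 t.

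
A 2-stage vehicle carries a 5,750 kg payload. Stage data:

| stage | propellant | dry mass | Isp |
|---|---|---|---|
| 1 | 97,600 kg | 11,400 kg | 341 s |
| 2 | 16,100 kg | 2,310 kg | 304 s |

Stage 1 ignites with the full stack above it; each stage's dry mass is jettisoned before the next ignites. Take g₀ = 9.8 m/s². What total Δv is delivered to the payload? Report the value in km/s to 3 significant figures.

Δv ≈ 7.68 km/s

Ignition mass of stage 1 = 97,600+11,400 + 16,100+2,310 + 5,750 = 133,160 kg.
Stage 1: m₀ = 133,160 kg, m_f = 133,160 − 97,600 = 35,560 kg; Δv = 341×9.8×ln(3.745) = 3341.8×1.3203 ≈ 4412 m/s.
Stage 2: m₀ = 24,160 kg, m_f = 24,160 − 16,100 = 8,060 kg; Δv = 304×9.8×ln(2.998) = 2979.2×1.0978 ≈ 3271 m/s.
Total Δv = 4412 + 3271 = 7683 m/s.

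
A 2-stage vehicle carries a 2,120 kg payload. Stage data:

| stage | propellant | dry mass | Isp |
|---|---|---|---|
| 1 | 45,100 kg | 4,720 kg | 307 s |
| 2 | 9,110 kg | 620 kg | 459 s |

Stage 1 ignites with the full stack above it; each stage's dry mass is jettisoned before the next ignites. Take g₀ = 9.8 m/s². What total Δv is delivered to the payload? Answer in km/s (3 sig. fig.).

Δv ≈ 10.5 km/s

Ignition mass of stage 1 = 45,100+4,720 + 9,110+620 + 2,120 = 61,670 kg.
Stage 1: m₀ = 61,670 kg, m_f = 61,670 − 45,100 = 16,570 kg; Δv = 307×9.8×ln(3.722) = 3008.6×1.3142 ≈ 3954 m/s.
Stage 2: m₀ = 11,850 kg, m_f = 11,850 − 9,110 = 2,740 kg; Δv = 459×9.8×ln(4.325) = 4498.2×1.4644 ≈ 6587 m/s.
Total Δv = 3954 + 6587 = 10541 m/s.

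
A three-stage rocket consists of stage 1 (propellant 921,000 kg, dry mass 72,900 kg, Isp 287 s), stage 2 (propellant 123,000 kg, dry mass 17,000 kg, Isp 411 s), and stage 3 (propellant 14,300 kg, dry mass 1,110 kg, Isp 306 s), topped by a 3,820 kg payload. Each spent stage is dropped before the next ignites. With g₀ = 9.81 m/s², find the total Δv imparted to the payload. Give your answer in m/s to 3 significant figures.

Δv ≈ 14600 m/s

Ignition mass of stage 1 = 921,000+72,900 + 123,000+17,000 + 14,300+1,110 + 3,820 = 1,153,130 kg.
Stage 1: m₀ = 1,153,130 kg, m_f = 1,153,130 − 921,000 = 232,130 kg; Δv = 287×9.81×ln(4.968) = 2815.5×1.6029 ≈ 4513 m/s.
Stage 2: m₀ = 159,230 kg, m_f = 159,230 − 123,000 = 36,230 kg; Δv = 411×9.81×ln(4.395) = 4031.9×1.4805 ≈ 5969 m/s.
Stage 3: m₀ = 19,230 kg, m_f = 19,230 − 14,300 = 4,930 kg; Δv = 306×9.81×ln(3.901) = 3001.9×1.3611 ≈ 4086 m/s.
Total Δv = 4513 + 5969 + 4086 = 14568 m/s.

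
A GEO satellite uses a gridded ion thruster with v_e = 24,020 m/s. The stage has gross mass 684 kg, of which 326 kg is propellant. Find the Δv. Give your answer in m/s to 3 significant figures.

Δv ≈ 15600 m/s

m_f = m₀ − m_prop = 684 − 326 = 358 kg.
From the ideal rocket equation, Δv = v_e · ln(m₀/m_f) = 24020.0 × ln(1.911) = 24020.0 × 0.6474 ≈ 15551.1 m/s.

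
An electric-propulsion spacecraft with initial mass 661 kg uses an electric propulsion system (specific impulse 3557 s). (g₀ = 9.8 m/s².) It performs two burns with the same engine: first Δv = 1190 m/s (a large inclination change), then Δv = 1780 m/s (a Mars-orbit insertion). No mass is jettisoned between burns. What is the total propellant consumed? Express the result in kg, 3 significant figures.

total propellant consumed ≈ 54.0 kg

v_e = Isp · g₀ = 3557 × 9.8 = 34858.6 m/s.
After the first burn: m = 661 × exp(−1190/34858.6) = 661 × 0.96644 = 638.817 kg.
After the second burn: m = 638.817 × exp(−1780/34858.6) = 638.817 × 0.95022 = 607.017 kg.
Total propellant = m₀ − m_final = 661 − 607.017 = 53.983 kg.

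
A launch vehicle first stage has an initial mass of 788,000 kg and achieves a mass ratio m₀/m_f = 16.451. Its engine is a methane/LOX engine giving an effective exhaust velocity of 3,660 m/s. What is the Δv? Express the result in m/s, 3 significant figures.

Δv ≈ 10200 m/s

Rocket equation: Δv = v_e · ln(16.451) = 3660.0 × 2.8004 ≈ 10249.4 m/s.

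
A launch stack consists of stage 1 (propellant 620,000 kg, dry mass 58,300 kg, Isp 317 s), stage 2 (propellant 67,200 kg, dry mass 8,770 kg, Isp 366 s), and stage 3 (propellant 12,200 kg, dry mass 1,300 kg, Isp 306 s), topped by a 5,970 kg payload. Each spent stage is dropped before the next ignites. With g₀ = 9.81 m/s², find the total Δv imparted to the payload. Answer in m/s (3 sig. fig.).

Δv ≈ 12400 m/s

Ignition mass of stage 1 = 620,000+58,300 + 67,200+8,770 + 12,200+1,300 + 5,970 = 773,740 kg.
Stage 1: m₀ = 773,740 kg, m_f = 773,740 − 620,000 = 153,740 kg; Δv = 317×9.81×ln(5.033) = 3109.8×1.6160 ≈ 5025 m/s.
Stage 2: m₀ = 95,440 kg, m_f = 95,440 − 67,200 = 28,240 kg; Δv = 366×9.81×ln(3.38) = 3590.5×1.2178 ≈ 4372 m/s.
Stage 3: m₀ = 19,470 kg, m_f = 19,470 − 12,200 = 7,270 kg; Δv = 306×9.81×ln(2.678) = 3001.9×0.9851 ≈ 2957 m/s.
Total Δv = 5025 + 4372 + 2957 = 12354 m/s.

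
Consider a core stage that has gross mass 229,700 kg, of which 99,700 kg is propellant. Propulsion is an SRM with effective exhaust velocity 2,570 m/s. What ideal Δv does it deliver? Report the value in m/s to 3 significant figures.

m_f = m₀ − m_prop = 229,700 − 99,700 = 130,000 kg.
By the Tsiolkovsky rocket equation, Δv = v_e · ln(m₀/m_f) = 2570.0 × ln(1.767) = 2570.0 × 0.5692 ≈ 1462.9 m/s.

Δv ≈ 1460 m/s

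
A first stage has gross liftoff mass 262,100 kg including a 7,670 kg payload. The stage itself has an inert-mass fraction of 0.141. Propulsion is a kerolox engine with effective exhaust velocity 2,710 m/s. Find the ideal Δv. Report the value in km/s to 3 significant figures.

Stage wet mass = m₀ − payload = 262,100 − 7,670 = 254,430 kg.
Stage dry mass = ε × stage wet mass = 0.141 × 254,430 = 35,874.6 kg.
Burnout mass m_f = stage dry + payload = 35,874.6 + 7,670 = 43,544.6 kg.
Δv = v_e · ln(262,100/43,544.6) = 2710.0 × ln(6.019) = 2710.0 × 1.7949 ≈ 4864 m/s.

Δv ≈ 4.86 km/s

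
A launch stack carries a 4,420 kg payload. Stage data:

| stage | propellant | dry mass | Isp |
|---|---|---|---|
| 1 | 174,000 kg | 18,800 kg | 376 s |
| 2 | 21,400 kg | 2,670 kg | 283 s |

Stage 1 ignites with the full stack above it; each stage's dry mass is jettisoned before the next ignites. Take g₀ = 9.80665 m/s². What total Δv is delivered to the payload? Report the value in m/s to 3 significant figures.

Δv ≈ 9550 m/s

Ignition mass of stage 1 = 174,000+18,800 + 21,400+2,670 + 4,420 = 221,290 kg.
Stage 1: m₀ = 221,290 kg, m_f = 221,290 − 174,000 = 47,290 kg; Δv = 376×9.80665×ln(4.679) = 3687.3×1.5432 ≈ 5690 m/s.
Stage 2: m₀ = 28,490 kg, m_f = 28,490 − 21,400 = 7,090 kg; Δv = 283×9.80665×ln(4.018) = 2775.3×1.3909 ≈ 3860 m/s.
Total Δv = 5690 + 3860 = 9550 m/s.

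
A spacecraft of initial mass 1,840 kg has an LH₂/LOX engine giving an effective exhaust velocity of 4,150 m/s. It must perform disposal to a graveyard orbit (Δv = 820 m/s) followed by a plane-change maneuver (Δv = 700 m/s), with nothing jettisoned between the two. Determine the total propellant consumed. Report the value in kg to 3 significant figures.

total propellant consumed ≈ 564 kg

After the first burn: m = 1840 × exp(−820/4150.0) = 1840 × 0.82071 = 1,510.11 kg.
After the second burn: m = 1,510.11 × exp(−700/4150.0) = 1,510.11 × 0.84478 = 1,275.71 kg.
Total propellant = m₀ − m_final = 1840 − 1,275.71 = 564.29 kg.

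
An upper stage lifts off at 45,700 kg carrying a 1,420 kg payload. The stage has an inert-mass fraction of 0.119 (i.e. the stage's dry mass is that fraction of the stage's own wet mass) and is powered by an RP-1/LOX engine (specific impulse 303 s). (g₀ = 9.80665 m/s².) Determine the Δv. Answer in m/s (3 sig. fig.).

Δv ≈ 5710 m/s

Stage wet mass = m₀ − payload = 45,700 − 1,420 = 44,280 kg.
Stage dry mass = ε × stage wet mass = 0.119 × 44,280 = 5,269.32 kg.
Burnout mass m_f = stage dry + payload = 5,269.32 + 1,420 = 6,689.32 kg.
v_e = Isp · g₀ = 303 × 9.80665 = 2971.4 m/s.
Using Δv = v_e ln(m₀/m_f): Δv = v_e · ln(45,700/6,689.32) = 2971.4 × ln(6.832) = 2971.4 × 1.9216 ≈ 5710 m/s.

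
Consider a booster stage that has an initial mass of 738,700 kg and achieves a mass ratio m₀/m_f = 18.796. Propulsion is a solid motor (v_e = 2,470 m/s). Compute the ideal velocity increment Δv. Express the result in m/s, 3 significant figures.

Using Δv = v_e ln(m₀/m_f): Δv = v_e · ln(18.796) = 2470.0 × 2.9336 ≈ 7246.1 m/s.

Δv ≈ 7250 m/s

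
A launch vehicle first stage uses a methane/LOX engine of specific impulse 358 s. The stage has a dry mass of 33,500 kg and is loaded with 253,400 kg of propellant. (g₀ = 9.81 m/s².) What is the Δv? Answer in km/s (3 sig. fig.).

v_e = Isp · g₀ = 358 × 9.81 = 3512.0 m/s.
m₀ = m_dry + m_prop = 33,500 + 253,400 = 286,900 kg.
From the ideal rocket equation, Δv = v_e · ln(m₀/m_f) = 3512.0 × ln(8.564) = 3512.0 × 2.1476 ≈ 7542.3 m/s.

Δv ≈ 7.54 km/s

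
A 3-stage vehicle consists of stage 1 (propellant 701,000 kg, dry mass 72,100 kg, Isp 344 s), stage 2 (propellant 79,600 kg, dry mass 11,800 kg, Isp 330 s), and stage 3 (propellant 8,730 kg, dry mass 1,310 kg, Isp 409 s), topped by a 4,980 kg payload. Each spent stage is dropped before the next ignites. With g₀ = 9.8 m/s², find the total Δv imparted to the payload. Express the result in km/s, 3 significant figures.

Δv ≈ 13.3 km/s

Ignition mass of stage 1 = 701,000+72,100 + 79,600+11,800 + 8,730+1,310 + 4,980 = 879,520 kg.
Stage 1: m₀ = 879,520 kg, m_f = 879,520 − 701,000 = 178,520 kg; Δv = 344×9.8×ln(4.927) = 3371.2×1.5947 ≈ 5376 m/s.
Stage 2: m₀ = 106,420 kg, m_f = 106,420 − 79,600 = 26,820 kg; Δv = 330×9.8×ln(3.968) = 3234.0×1.3782 ≈ 4457 m/s.
Stage 3: m₀ = 15,020 kg, m_f = 15,020 − 8,730 = 6,290 kg; Δv = 409×9.8×ln(2.388) = 4008.2×0.8704 ≈ 3489 m/s.
Total Δv = 5376 + 4457 + 3489 = 13322 m/s.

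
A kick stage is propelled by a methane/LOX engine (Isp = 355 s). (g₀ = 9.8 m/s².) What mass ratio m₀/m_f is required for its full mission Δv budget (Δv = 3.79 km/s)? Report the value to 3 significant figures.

mass ratio ≈ 2.97

v_e = Isp · g₀ = 355 × 9.8 = 3479.0 m/s.
Rocket equation: m₀/m_f = exp(Δv / v_e) = exp(3790 / 3479.0) = exp(1.0894) = 2.9725.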